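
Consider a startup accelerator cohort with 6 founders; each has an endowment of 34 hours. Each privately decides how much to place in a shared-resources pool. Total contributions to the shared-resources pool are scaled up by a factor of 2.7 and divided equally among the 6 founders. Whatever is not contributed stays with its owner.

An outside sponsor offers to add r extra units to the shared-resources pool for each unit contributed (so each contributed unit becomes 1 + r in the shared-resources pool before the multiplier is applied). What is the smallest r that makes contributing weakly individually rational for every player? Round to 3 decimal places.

With matching at rate r, one contributed unit becomes (1 + r) in the shared-resources pool and returns 2.7 × (1 + r) / 6 to the contributor.
Setting this equal to 1: 1 + r = 6/2.7 = 2.2222.
So the minimum matching rate is r = 2.2222 − 1 = 1.222.

1.222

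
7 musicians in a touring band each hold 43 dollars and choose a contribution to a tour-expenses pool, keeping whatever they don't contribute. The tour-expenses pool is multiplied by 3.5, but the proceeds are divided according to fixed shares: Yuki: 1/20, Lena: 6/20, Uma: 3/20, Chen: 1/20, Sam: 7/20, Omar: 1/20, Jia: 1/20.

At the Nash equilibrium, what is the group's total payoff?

For player j, contributing a unit is worthwhile iff 3.5 × (j's share) ≥ 1, i.e. iff j's share is at least 0.2857.
The shares above 0.2857 belong to Lena and Sam, contributing 43 each; the remaining 5 contribute 0. Total contributed: 86.
The tour-expenses pool pays out 3.5 × 86 = 301.00 in total (split across the unequal shares, but the aggregate is all that matters for the group sum).
The 5 free-riders keep 43 each, adding 215. Group total = 215 + 301.00 = 516.00.

516.00 dollars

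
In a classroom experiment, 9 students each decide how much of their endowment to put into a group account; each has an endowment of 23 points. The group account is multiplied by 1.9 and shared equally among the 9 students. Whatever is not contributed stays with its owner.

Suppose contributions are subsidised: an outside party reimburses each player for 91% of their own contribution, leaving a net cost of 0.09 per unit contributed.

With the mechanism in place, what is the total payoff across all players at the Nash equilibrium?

The effective private return per unit is now (1.9/9) / 0.09 = 2.3457 > 1, so every player's dominant strategy flips to full contribution.
At the Nash equilibrium everyone contributes 23. Group total payoff = 9 × (23 × 0.91 + 1.9 × 23) = 581.67.

581.67 points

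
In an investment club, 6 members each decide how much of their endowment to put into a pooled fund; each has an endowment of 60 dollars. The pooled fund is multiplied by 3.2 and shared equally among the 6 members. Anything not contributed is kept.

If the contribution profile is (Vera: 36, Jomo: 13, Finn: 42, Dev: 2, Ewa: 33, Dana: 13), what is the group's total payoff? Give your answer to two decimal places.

665.80 dollars

Total contributed: 36 + 13 + 42 + 2 + 33 + 13 = 139; total kept: 6 × 60 − 139 = 221.
The pooled fund pays out 3.2 × 139 = 444.80 in aggregate.
Group total = 221 + 444.80 = 665.80.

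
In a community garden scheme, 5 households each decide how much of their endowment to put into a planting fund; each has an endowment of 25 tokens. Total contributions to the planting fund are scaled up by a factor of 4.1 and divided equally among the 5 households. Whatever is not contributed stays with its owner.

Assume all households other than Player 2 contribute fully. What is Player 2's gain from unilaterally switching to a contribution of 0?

Switching from a contribution of 25 to 0 lets Player 2 keep an extra 25 tokens, but lowers the planting fund by 25, which costs Player 2 their own share of that drop: 4.1/5 × 25 = 20.50.
Net gain = 25 − 20.50 = 4.50. The private return per contributed unit (0.8200) is below 1, so free-riding is indeed the best response regardless of what the others do.

4.50 tokens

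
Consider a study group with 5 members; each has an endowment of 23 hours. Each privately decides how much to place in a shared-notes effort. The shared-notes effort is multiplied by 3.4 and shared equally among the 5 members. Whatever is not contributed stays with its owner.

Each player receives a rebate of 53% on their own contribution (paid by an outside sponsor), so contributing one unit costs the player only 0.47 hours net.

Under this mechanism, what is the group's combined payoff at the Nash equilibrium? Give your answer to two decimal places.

The effective private return per unit is now (3.4/5) / 0.47 = 1.4468 > 1, so every player's dominant strategy flips to full contribution.
At the Nash equilibrium everyone contributes 23. Group total payoff = 5 × (23 × 0.53 + 3.4 × 23) = 451.95.

451.95 hours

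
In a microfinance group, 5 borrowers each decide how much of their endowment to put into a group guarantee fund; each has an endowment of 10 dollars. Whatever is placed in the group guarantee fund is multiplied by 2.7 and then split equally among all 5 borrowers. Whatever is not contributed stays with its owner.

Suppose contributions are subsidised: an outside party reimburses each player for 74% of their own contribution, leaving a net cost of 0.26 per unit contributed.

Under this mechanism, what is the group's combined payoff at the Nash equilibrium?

172.00 dollars

With the mechanism, a contributed unit returns (2.7/5) / 0.26 = 2.0769 per unit of net cost to the contributor — now above 1 — so contributing fully is weakly dominant for every player.
So the Nash equilibrium is full contribution by all 5; the group earns 5 × (10 × 0.74 + 2.7 × 10) = 172.00.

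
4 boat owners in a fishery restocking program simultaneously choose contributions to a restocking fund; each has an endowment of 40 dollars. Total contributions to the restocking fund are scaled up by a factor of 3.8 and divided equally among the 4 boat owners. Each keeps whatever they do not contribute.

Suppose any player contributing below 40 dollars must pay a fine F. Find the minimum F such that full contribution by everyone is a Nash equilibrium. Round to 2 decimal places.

Given the others contribute fully, the best deviation is to contribute 0 (any partial contribution still incurs the fine and gives up units whose private return 0.9500 is below 1).
Deviating from 40 to 0 saves 40 dollars but forfeits the deviator's share of the drop in the restocking fund: 3.8/4 × 40 = 38.00.
So the deviation gain is 40 − 38.00 = 2.00, and the fine must be at least 2.00 dollars to wipe it out.

2.00 dollars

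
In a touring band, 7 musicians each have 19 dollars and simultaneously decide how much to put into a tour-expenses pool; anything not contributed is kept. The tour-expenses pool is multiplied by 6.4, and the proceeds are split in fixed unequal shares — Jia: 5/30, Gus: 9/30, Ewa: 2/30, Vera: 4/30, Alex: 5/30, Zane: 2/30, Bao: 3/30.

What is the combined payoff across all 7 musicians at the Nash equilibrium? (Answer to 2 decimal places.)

440.80 dollars

A player with share s gets back 6.4·s per unit contributed, so full contribution is dominant for anyone with s > 1/6.4 = 0.1563 and zero contribution is dominant for anyone below.
The shares above 0.1563 belong to Jia, Gus and Alex, contributing 19 each; the remaining 4 contribute 0. Total contributed: 57.
The tour-expenses pool pays out 6.4 × 57 = 364.80 in total (split across the unequal shares, but the aggregate is all that matters for the group sum).
The 4 free-riders keep 19 each, adding 76. Group total = 76 + 364.80 = 440.80.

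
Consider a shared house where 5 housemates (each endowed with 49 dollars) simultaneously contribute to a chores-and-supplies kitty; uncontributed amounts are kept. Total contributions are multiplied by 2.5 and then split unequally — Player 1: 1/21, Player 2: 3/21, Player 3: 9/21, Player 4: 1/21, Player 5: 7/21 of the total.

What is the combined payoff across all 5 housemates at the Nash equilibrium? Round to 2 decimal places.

Each unit j contributes comes back to j as 2.5 × (j's share), so j prefers to contribute only if that share exceeds 1/2.5 = 0.4000; otherwise keeping the unit dominates.
Player 3 alone (share 9/21) is above the threshold, contributing 49; the remaining 4 contribute 0. Total contributed: 49.
The chores-and-supplies kitty pays out 2.5 × 49 = 122.50 in total (split across the unequal shares, but the aggregate is all that matters for the group sum).
The 4 free-riders keep 49 each, adding 196. Group total = 196 + 122.50 = 318.50.

318.50 dollars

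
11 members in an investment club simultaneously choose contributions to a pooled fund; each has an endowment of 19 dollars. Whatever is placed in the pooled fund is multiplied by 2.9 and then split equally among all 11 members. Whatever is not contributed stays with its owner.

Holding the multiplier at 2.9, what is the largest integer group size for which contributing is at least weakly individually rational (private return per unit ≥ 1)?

2

Private return per unit is 2.9/(group size), which is ≥ 1 whenever the group size is ≤ 2.9.
The largest such integer is 2.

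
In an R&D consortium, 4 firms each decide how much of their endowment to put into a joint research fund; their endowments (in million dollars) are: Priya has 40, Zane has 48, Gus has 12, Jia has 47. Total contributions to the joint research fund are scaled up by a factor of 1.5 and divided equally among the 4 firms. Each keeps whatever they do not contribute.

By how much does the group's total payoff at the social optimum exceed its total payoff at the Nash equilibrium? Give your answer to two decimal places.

The private return per contributed unit is 1.5/4 = 0.3750 < 1 for every player regardless of endowment, so the Nash equilibrium is zero contribution and the group total is Σ E_j = 40 + 48 + 12 + 47 = 147.
Each contributed unit returns 1.500 to the group, so the social optimum is full contribution by everyone: group total = 1.500 × 147 = 220.50.
Efficiency loss = (1.500 − 1) × 147 = 73.50.

73.50 million dollars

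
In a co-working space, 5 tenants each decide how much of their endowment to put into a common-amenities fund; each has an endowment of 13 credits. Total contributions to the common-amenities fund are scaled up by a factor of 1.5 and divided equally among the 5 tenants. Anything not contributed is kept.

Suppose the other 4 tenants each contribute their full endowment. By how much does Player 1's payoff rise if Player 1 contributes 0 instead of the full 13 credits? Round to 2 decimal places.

9.10 credits

Switching from a contribution of 13 to 0 lets Player 1 keep an extra 13 credits, but lowers the common-amenities fund by 13, which costs Player 1 their own share of that drop: 1.5/5 × 13 = 3.90.
Net gain = 13 − 3.90 = 9.10. The private return per contributed unit (0.3000) is below 1, so free-riding is indeed the best response regardless of what the others do.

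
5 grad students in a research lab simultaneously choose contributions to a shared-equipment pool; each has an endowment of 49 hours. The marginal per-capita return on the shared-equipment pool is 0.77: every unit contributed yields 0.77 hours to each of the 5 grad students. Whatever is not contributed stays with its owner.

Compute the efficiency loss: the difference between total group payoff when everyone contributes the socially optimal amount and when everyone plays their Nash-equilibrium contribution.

The private return per contributed unit is 0.77 < 1, so contributing 0 is dominant for every player. At the Nash equilibrium everyone keeps their 49, and the group total is 5 × 49 = 245.
Each contributed unit returns 3.850 to the group as a whole (0.77 to each of 5 players), which exceeds 1, so the social optimum is full contribution: group total = 3.850 × 245 = 943.25.
Efficiency loss = 943.25 − 245 = 698.25.

698.25 hours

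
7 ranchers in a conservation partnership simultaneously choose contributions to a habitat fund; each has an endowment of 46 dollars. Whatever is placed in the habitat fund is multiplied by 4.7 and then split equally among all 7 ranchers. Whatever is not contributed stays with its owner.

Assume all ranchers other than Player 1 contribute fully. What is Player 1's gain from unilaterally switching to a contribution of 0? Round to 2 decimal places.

15.11 dollars

Switching from a contribution of 46 to 0 lets Player 1 keep an extra 46 dollars, but lowers the habitat fund by 46, which costs Player 1 their own share of that drop: 4.7/7 × 46 = 30.89.
Net gain = 46 − 30.89 = 15.11. The private return per contributed unit (0.6714) is below 1, so free-riding is indeed the best response regardless of what the others do.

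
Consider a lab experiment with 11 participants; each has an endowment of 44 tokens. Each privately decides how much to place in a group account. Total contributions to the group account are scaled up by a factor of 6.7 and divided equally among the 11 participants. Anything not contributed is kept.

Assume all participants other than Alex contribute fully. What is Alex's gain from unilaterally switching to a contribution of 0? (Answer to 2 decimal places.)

17.20 tokens

Switching from a contribution of 44 to 0 lets Alex keep an extra 44 tokens, but lowers the group account by 44, which costs Alex their own share of that drop: 6.7/11 × 44 = 26.80.
Net gain = 44 − 26.80 = 17.20. The private return per contributed unit (0.6091) is below 1, so free-riding is indeed the best response regardless of what the others do.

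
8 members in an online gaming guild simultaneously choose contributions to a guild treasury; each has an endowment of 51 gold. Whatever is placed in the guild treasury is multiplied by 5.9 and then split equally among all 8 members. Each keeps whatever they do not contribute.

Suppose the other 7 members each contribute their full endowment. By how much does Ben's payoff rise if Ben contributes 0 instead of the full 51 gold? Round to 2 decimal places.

13.39 gold

Switching from a contribution of 51 to 0 lets Ben keep an extra 51 gold, but lowers the guild treasury by 51, which costs Ben their own share of that drop: 5.9/8 × 51 = 37.61.
Net gain = 51 − 37.61 = 13.39. The private return per contributed unit (0.7375) is below 1, so free-riding is indeed the best response regardless of what the others do.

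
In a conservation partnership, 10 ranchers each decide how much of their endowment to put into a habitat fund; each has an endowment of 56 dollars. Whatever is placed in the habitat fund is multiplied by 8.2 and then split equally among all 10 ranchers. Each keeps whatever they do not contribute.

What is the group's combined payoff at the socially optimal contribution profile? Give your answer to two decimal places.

4592.00 dollars

Each contributed unit returns 8.200 to the group as a whole (0.8200 to each of 10 players), which exceeds 1, so the social optimum is full contribution: group total = 8.200 × 560 = 4592.00.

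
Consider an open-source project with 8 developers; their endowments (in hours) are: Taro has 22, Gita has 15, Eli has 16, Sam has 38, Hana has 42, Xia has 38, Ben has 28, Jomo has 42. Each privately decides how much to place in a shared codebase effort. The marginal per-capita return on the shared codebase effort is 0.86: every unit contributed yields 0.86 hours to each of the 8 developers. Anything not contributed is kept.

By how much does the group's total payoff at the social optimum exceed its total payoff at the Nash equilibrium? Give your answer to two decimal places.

1417.08 hours

The private return per contributed unit is 0.86 < 1 for everyone, so the Nash equilibrium is zero contribution and the group total is Σ E_j = 22 + 15 + 16 + 38 + 42 + 38 + 28 + 42 = 241.
Each contributed unit returns 6.880 to the group, so the social optimum is full contribution by everyone: group total = 6.880 × 241 = 1658.08.
Efficiency loss = (6.880 − 1) × 241 = 1417.08.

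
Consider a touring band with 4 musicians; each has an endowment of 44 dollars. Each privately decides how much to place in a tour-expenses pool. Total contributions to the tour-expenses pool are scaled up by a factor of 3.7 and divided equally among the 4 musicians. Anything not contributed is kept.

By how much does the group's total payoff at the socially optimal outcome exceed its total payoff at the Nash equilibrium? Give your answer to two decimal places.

475.20 dollars

Each contributed unit returns 3.7/4 = 0.9250 to its contributor — below 1 — so contributing 0 is dominant for every player. At the Nash equilibrium everyone keeps their 44, and the group total is 4 × 44 = 176.
Each contributed unit returns 3.700 to the group as a whole (0.9250 to each of 4 players), which exceeds 1, so the social optimum is full contribution: group total = 3.700 × 176 = 651.20.
Efficiency loss = 651.20 − 176 = 475.20.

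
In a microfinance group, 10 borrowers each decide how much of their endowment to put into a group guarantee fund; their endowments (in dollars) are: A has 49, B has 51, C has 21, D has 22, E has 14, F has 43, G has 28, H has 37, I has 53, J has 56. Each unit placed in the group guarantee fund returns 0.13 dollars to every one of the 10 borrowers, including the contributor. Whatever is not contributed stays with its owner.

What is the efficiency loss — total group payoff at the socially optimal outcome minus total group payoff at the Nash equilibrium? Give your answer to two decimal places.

112.20 dollars

The private return per contributed unit is 0.13 < 1 for everyone, so the Nash equilibrium is zero contribution and the group total is Σ E_j = 49 + 51 + 21 + 22 + 14 + 43 + 28 + 37 + 53 + 56 = 374.
Each contributed unit returns 1.300 to the group, so the social optimum is full contribution by everyone: group total = 1.300 × 374 = 486.20.
Efficiency loss = (1.300 − 1) × 374 = 112.20.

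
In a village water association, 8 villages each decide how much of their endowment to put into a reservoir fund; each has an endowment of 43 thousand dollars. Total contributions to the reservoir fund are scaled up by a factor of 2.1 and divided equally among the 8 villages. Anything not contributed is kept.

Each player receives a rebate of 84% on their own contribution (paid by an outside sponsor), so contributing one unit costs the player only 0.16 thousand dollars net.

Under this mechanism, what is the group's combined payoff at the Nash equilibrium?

Under the mechanism each unit contributed yields (2.1/8) / 0.16 = 1.6406 back to its contributor per unit of net cost, which exceeds 1, making full contribution the dominant choice for everyone.
At the Nash equilibrium everyone contributes 43. Group total payoff = 8 × (43 × 0.84 + 2.1 × 43) = 1011.36.

1011.36 thousand dollars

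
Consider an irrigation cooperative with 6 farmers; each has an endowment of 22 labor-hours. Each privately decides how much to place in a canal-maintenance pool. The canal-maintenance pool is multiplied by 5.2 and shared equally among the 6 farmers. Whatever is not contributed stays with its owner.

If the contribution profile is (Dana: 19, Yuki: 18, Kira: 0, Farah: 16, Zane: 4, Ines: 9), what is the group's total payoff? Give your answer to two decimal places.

409.20 labor-hours

Total contributed: 19 + 18 + 0 + 16 + 4 + 9 = 66; total kept: 6 × 22 − 66 = 66.
The canal-maintenance pool pays out 5.2 × 66 = 343.20 in aggregate.
Group total = 66 + 343.20 = 409.20.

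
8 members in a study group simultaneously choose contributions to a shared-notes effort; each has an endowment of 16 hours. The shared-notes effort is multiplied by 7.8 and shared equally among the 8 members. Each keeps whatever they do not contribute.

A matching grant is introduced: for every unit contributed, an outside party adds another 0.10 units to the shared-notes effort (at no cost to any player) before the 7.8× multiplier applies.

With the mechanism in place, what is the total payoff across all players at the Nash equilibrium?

1098.24 hours

With the mechanism, a contributed unit returns 7.8 × 1.10 / 8 = 1.0725 per unit of net cost to the contributor — now above 1 — so contributing fully is weakly dominant for every player.
So the Nash equilibrium is full contribution by all 8; the group earns 7.8 × 1.10 × 128 = 1098.24.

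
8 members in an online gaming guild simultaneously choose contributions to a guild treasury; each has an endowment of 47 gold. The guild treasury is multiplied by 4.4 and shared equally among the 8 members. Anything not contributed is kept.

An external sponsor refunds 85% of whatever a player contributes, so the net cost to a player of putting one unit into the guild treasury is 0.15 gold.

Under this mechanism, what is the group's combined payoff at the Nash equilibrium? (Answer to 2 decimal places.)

With the mechanism, a contributed unit returns (4.4/8) / 0.15 = 3.6667 per unit of net cost to the contributor — now above 1 — so contributing fully is weakly dominant for every player.
At the Nash equilibrium everyone contributes 47. Group total payoff = 8 × (47 × 0.85 + 4.4 × 47) = 1974.00.

1974.00 gold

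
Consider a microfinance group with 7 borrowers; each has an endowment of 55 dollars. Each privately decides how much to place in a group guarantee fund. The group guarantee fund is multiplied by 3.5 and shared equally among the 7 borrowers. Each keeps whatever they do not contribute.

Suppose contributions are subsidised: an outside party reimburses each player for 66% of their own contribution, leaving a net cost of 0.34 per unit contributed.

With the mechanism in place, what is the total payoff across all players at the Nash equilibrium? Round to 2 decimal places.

Under the mechanism each unit contributed yields (3.5/7) / 0.34 = 1.4706 back to its contributor per unit of net cost, which exceeds 1, making full contribution the dominant choice for everyone.
At the Nash equilibrium everyone contributes 55. Group total payoff = 7 × (55 × 0.66 + 3.5 × 55) = 1601.60.

1601.60 dollars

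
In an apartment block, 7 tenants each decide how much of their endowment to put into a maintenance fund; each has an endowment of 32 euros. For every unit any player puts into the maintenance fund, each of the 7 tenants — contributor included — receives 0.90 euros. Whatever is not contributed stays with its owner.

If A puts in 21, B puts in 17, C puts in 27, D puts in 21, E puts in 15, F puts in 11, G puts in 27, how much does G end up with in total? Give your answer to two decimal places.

Total contributed: 21 + 17 + 27 + 21 + 15 + 11 + 27 = 139.
Each receives 0.90 × 139 = 125.10 from the maintenance fund.
G keeps 32 − 27 = 5, so G's payoff is 5 + 125.10 = 130.10.

130.10 euros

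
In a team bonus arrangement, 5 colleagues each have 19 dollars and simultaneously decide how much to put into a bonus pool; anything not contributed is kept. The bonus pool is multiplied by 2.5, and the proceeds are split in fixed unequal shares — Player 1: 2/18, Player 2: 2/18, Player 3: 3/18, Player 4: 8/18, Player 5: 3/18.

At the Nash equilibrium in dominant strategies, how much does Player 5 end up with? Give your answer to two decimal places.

26.92 dollars

Each unit j contributes comes back to j as 2.5 × (j's share), so j prefers to contribute only if that share exceeds 1/2.5 = 0.4000; otherwise keeping the unit dominates.
Only Player 4 (8/18) clears that bar, contributing 19; the remaining 4 contribute 0. Total contributed: 19.
Player 5 keeps 19 and receives 2.5 × 19 × 3/18 = 7.92 from the bonus pool, for a payoff of 26.92.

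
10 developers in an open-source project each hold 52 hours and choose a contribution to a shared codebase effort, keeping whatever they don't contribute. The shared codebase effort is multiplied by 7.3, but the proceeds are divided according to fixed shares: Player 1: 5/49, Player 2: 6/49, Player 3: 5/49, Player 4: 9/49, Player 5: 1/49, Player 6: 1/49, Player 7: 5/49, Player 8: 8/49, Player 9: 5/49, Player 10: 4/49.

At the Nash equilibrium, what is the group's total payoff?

1175.20 hours

A player with share s gets back 7.3·s per unit contributed, so full contribution is dominant for anyone with s > 1/7.3 = 0.1370 and zero contribution is dominant for anyone below.
The shares above 0.1370 belong to Player 4 and Player 8, contributing 52 each; the remaining 8 contribute 0. Total contributed: 104.
The shared codebase effort pays out 7.3 × 104 = 759.20 in total (split across the unequal shares, but the aggregate is all that matters for the group sum).
The 8 free-riders keep 52 each, adding 416. Group total = 416 + 759.20 = 1175.20.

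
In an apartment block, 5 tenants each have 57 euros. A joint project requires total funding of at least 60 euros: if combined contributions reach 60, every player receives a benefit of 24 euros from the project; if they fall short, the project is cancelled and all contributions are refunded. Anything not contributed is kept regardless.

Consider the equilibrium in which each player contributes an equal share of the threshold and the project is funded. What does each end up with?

Equal share of the threshold: 60/5 = 12.
At this profile no one gains by cutting their contribution: any cut drops the total below 60, the project is cancelled, contributions are refunded, and the deviator ends with 57, which is less than 57 − 12 + 24 = 69. Contributing more than 12 just wastes the excess. So contributing exactly 12 is a best response.
Each player's payoff: 57 − 12 + 24 = 69.

69 euros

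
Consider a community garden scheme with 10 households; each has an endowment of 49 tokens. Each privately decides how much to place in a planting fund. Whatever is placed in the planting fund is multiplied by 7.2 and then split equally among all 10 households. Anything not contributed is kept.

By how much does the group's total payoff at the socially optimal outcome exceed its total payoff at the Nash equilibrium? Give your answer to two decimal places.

3038.00 tokens

Each contributed unit returns 7.2/10 = 0.7200 to its contributor — below 1 — so contributing 0 is dominant for every player. At the Nash equilibrium everyone keeps their 49, and the group total is 10 × 49 = 490.
Each contributed unit returns 7.200 to the group as a whole (0.7200 to each of 10 players), which exceeds 1, so the social optimum is full contribution: group total = 7.200 × 490 = 3528.00.
Efficiency loss = 3528.00 − 490 = 3038.00.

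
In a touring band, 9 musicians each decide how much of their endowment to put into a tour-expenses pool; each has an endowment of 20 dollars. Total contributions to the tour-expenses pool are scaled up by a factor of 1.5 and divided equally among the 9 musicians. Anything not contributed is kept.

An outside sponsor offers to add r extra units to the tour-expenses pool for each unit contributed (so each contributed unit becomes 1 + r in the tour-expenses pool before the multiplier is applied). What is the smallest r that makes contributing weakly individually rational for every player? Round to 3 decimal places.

5.000

With matching at rate r, one contributed unit becomes (1 + r) in the tour-expenses pool and returns 1.5 × (1 + r) / 9 to the contributor.
Setting this equal to 1: 1 + r = 9/1.5 = 6.0000.
So the minimum matching rate is r = 6.0000 − 1 = 5.000.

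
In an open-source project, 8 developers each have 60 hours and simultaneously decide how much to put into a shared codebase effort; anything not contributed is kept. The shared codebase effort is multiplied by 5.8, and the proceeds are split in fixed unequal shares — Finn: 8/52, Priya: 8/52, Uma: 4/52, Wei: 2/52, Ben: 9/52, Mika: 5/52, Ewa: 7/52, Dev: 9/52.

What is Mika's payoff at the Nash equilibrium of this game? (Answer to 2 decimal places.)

126.92 hours

Each unit j contributes comes back to j as 5.8 × (j's share), so j prefers to contribute only if that share exceeds 1/5.8 = 0.1724; otherwise keeping the unit dominates.
Ben and Dev are above the threshold, contributing 60 each; the remaining 6 contribute 0. Total contributed: 120.
Mika keeps 60 and receives 5.8 × 120 × 5/52 = 66.92 from the shared codebase effort, for a payoff of 126.92.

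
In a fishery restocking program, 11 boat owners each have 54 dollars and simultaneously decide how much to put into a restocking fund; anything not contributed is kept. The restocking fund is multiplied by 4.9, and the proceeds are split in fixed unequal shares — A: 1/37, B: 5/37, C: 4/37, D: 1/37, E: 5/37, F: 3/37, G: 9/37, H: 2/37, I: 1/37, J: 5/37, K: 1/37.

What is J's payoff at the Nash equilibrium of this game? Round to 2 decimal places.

Player j's private return per contributed unit is 4.9 × (j's share). Contributing is weakly dominant for j when that share is at least 1/4.9 = 0.2041, and contributing 0 is dominant otherwise.
Only G (9/37) clears that bar, contributing 54; the remaining 10 contribute 0. Total contributed: 54.
J keeps 54 and receives 4.9 × 54 × 5/37 = 35.76 from the restocking fund, for a payoff of 89.76.

89.76 dollars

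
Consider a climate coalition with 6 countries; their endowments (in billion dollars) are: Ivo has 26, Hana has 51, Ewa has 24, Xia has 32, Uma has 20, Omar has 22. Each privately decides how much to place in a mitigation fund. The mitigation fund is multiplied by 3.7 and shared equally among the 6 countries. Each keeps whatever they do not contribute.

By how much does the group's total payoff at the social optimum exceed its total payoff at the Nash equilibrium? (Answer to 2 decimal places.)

472.50 billion dollars

The private return per contributed unit is 3.7/6 = 0.6167 < 1 for every player regardless of endowment, so the Nash equilibrium is zero contribution and the group total is Σ E_j = 26 + 51 + 24 + 32 + 20 + 22 = 175.
Each contributed unit returns 3.700 to the group, so the social optimum is full contribution by everyone: group total = 3.700 × 175 = 647.50.
Efficiency loss = (3.700 − 1) × 175 = 472.50.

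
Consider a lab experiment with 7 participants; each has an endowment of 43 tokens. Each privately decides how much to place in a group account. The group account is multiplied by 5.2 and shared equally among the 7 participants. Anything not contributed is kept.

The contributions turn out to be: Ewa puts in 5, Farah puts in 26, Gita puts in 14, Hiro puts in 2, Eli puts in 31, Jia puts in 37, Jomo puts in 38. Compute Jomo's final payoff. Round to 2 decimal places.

Total contributed: 5 + 26 + 14 + 2 + 31 + 37 + 38 = 153.
Each receives 5.2 × 153 / 7 = 113.66 from the group account.
Jomo keeps 43 − 38 = 5, so Jomo's payoff is 5 + 113.66 = 118.66.

118.66 tokens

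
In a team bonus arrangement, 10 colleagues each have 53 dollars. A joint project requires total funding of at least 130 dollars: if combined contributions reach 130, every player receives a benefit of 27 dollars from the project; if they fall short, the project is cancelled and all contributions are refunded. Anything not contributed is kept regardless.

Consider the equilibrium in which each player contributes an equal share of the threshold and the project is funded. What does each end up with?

67 dollars

Equal share of the threshold: 130/10 = 13.
At this profile no one gains by cutting their contribution: any cut drops the total below 130, the project is cancelled, contributions are refunded, and the deviator ends with 53, which is less than 53 − 13 + 27 = 67. Contributing more than 13 just wastes the excess. So contributing exactly 13 is a best response.
Each player's payoff: 53 − 13 + 27 = 67.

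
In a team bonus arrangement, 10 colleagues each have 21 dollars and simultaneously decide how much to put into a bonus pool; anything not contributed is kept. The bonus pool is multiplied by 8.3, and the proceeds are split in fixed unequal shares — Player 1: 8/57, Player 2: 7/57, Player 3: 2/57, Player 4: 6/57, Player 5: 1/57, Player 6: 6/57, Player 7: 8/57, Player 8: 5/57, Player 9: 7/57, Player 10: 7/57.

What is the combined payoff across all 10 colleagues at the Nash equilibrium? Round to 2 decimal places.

976.50 dollars

Player j's private return per contributed unit is 8.3 × (j's share). Contributing is weakly dominant for j when that share is at least 1/8.3 = 0.1205, and contributing 0 is dominant otherwise.
Player 1, Player 2, Player 7, Player 9 and Player 10 are above the threshold, contributing 21 each; the remaining 5 contribute 0. Total contributed: 105.
The bonus pool pays out 8.3 × 105 = 871.50 in total (split across the unequal shares, but the aggregate is all that matters for the group sum).
The 5 free-riders keep 21 each, adding 105. Group total = 105 + 871.50 = 976.50.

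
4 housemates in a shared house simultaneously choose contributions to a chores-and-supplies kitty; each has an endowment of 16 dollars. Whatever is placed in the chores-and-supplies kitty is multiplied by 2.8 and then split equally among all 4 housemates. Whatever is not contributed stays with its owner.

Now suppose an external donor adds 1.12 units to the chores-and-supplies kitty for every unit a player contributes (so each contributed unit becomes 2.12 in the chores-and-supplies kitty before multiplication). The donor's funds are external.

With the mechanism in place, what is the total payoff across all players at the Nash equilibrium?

379.90 dollars

The effective private return per unit is now 2.8 × 2.12 / 4 = 1.4840 > 1, so every player's dominant strategy flips to full contribution.
So the Nash equilibrium is full contribution by all 4; the group earns 2.8 × 2.12 × 64 = 379.90.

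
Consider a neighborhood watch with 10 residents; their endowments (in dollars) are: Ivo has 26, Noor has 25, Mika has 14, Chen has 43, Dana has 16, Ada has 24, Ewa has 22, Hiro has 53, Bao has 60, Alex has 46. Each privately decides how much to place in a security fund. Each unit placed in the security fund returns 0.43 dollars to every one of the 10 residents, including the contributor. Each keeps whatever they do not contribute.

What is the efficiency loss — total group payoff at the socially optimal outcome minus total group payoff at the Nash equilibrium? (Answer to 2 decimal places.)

The private return per contributed unit is 0.43 < 1 for everyone, so the Nash equilibrium is zero contribution and the group total is Σ E_j = 26 + 25 + 14 + 43 + 16 + 24 + 22 + 53 + 60 + 46 = 329.
Each contributed unit returns 4.300 to the group, so the social optimum is full contribution by everyone: group total = 4.300 × 329 = 1414.70.
Efficiency loss = (4.300 − 1) × 329 = 1085.70.

1085.70 dollars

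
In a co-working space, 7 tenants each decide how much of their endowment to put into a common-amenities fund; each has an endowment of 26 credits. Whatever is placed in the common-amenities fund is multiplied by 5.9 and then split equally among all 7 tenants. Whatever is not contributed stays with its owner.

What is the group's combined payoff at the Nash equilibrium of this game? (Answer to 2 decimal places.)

Each contributed unit returns 5.9/7 = 0.8429 to its contributor — below 1 — so contributing 0 is dominant for every player. At the Nash equilibrium everyone keeps their 26, and the group total is 7 × 26 = 182.

182.00 credits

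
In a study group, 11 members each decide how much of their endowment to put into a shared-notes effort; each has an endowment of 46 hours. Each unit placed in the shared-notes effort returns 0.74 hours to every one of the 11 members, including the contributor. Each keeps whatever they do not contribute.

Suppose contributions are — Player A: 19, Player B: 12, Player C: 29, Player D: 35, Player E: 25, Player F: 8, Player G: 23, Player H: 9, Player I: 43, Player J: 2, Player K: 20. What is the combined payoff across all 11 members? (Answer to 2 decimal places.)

2112.50 hours

Total contributed: 19 + 12 + 29 + 35 + 25 + 8 + 23 + 9 + 43 + 2 + 20 = 225; total kept: 11 × 46 − 225 = 281.
The shared-notes effort pays out 0.74 × 11 × 225 = 1831.50 in aggregate.
Group total = 281 + 1831.50 = 2112.50.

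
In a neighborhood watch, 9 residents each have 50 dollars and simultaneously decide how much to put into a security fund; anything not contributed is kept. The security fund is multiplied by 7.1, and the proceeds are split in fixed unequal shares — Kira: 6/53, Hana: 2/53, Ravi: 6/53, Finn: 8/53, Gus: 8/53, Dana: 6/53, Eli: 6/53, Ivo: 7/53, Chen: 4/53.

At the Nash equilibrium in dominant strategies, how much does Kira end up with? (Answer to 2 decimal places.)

130.38 dollars

Player j's private return per contributed unit is 7.1 × (j's share). Contributing is weakly dominant for j when that share is at least 1/7.1 = 0.1408, and contributing 0 is dominant otherwise.
The shares above 0.1408 belong to Finn and Gus, contributing 50 each; the remaining 7 contribute 0. Total contributed: 100.
Kira keeps 50 and receives 7.1 × 100 × 6/53 = 80.38 from the security fund, for a payoff of 130.38.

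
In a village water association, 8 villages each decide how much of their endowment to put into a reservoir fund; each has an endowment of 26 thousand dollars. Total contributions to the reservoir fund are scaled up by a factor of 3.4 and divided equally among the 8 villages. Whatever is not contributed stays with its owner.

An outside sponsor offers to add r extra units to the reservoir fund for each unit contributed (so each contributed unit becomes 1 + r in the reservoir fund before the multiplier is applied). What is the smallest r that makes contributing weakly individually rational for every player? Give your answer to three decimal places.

1.353

With matching at rate r, one contributed unit becomes (1 + r) in the reservoir fund and returns 3.4 × (1 + r) / 8 to the contributor.
Setting this equal to 1: 1 + r = 8/3.4 = 2.3529.
So the minimum matching rate is r = 2.3529 − 1 = 1.353.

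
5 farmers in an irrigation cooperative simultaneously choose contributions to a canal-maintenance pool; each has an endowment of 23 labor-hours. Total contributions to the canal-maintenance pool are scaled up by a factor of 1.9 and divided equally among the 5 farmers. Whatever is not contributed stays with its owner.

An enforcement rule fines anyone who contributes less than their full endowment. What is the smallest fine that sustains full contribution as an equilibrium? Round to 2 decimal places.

14.26 labor-hours

Given the others contribute fully, the best deviation is to contribute 0 (any partial contribution still incurs the fine and gives up units whose private return 0.3800 is below 1).
Deviating from 23 to 0 saves 23 labor-hours but forfeits the deviator's share of the drop in the canal-maintenance pool: 1.9/5 × 23 = 8.74.
So the deviation gain is 23 − 8.74 = 14.26, and the fine must be at least 14.26 labor-hours to wipe it out.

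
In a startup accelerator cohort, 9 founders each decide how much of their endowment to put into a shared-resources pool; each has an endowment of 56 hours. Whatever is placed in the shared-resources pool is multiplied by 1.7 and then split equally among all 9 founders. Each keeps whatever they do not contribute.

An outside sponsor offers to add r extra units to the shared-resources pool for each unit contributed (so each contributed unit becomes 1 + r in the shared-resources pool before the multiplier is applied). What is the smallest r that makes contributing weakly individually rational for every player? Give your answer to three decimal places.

With matching at rate r, one contributed unit becomes (1 + r) in the shared-resources pool and returns 1.7 × (1 + r) / 9 to the contributor.
Setting this equal to 1: 1 + r = 9/1.7 = 5.2941.
So the minimum matching rate is r = 5.2941 − 1 = 4.294.

4.294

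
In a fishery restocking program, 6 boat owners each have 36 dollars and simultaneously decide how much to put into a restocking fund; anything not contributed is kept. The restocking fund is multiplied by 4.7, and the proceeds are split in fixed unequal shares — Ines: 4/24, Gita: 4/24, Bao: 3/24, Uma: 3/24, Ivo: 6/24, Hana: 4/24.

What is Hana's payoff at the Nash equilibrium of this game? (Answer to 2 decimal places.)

Player j's private return per contributed unit is 4.7 × (j's share). Contributing is weakly dominant for j when that share is at least 1/4.7 = 0.2128, and contributing 0 is dominant otherwise.
Only Ivo (6/24) clears that bar, contributing 36; the remaining 5 contribute 0. Total contributed: 36.
Hana keeps 36 and receives 4.7 × 36 × 4/24 = 28.20 from the restocking fund, for a payoff of 64.20.

64.20 dollars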